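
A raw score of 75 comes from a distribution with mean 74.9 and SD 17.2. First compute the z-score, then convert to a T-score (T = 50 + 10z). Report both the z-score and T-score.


z = (X - mean) / SD = (75 - 74.9) / 17.2
z = 0.1 / 17.2
z = 0.0058
T-score = T = 50 + 10z
Carry z at full precision (z = 0.1 / 17.2) into the conversion:
T-score = 50 + 10 * (0.1 / 17.2) = 50 + 1 / 17.2
T-score = 50 + 0.0581
T-score = 50.0581

50.0581


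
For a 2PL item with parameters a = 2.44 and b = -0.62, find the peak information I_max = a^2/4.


For 2PL, max info at theta = b = -0.62
I_max = a^2 / 4 = 2.44^2 / 4
= 5.9536 / 4
I_max = 1.4884

1.4884


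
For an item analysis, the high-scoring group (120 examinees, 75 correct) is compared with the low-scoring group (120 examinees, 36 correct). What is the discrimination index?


p_upper = 75/120 = 0.625
p_lower = 36/120 = 0.3
D = 0.625 - 0.3 = 0.325

0.325


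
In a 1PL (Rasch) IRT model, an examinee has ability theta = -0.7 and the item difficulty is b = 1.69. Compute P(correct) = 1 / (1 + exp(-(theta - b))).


theta - b = -0.7 - 1.69 = -2.39
exp(-(theta - b)) = exp(2.39) = 10.9135
P = 1 / (1 + 10.9135)
P = 0.0839

0.0839


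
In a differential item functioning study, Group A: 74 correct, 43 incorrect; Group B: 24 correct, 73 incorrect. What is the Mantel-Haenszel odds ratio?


Odds_A = 74/43 = 1.7209
Odds_B = 24/73 = 0.3288
OR = Odds_A / Odds_B = 1.7209 / 0.3288
Exactly, OR = (74 * 73) / (43 * 24) = 5402 / 1032
OR = 5.2345

5.2345


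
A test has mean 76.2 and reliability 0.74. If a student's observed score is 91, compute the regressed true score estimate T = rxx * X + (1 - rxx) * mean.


T_est = rxx * X + (1 - rxx) * mean
T_est = 0.74 * 91 + 0.26 * 76.2
T_est = 67.34 + 19.812
T_est = 87.152

87.152


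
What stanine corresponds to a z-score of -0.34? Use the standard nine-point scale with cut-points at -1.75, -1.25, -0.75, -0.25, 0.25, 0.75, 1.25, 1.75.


Stanine boundaries: [-1.75, -1.25, -0.75, -0.25, 0.25, 0.75, 1.25, 1.75]
z = -0.34
Check each boundary:
  z >= -1.75 -> could be stanine 2
  z >= -1.25 -> could be stanine 3
  z >= -0.75 -> could be stanine 4
  z < -0.25
  z < 0.25
  z < 0.75
  z < 1.25
  z < 1.75
Highest qualifying boundary gives stanine = 4

4


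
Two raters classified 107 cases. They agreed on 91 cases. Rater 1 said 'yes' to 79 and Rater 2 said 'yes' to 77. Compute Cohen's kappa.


P_o = 91/107 = 0.850467
P_e = (79*77 + 28*30) / 11449 = 0.604682
kappa = (P_o - P_e) / (1 - P_e)
kappa = (0.850467 - 0.604682) / (1 - 0.604682)
kappa = 0.6217

0.6217


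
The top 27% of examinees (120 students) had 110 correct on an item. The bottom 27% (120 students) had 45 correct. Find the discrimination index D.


p_upper = 110/120 = 0.9167
p_lower = 45/120 = 0.375
D = 0.9167 - 0.375 = 0.5417

0.5417


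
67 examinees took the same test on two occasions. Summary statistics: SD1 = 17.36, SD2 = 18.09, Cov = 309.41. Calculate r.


r = cov(X,Y) / (SD_X * SD_Y)
r = 309.41 / (17.36 * 18.09)
r = 309.41 / 314.0424
r = 0.9852

0.9852


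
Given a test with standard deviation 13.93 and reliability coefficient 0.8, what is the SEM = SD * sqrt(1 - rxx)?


SEM = SD * sqrt(1 - rxx)
SEM = 13.93 * sqrt(1 - 0.8)
SEM = 13.93 * sqrt(0.2) = 13.93 * 0.447214
SEM = 6.2297

6.2297


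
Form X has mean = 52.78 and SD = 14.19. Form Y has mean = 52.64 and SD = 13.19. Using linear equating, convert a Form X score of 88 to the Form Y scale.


slope = SD_Y / SD_X = 13.19 / 14.19 ~ 0.9295
intercept = mean_Y - slope * mean_X = 52.64 - (13.19 / 14.19) * 52.78 ~ 3.5795
Y = slope * X + intercept. To avoid rounding drift from the rounded slope/intercept, evaluate the equivalent form Y = mean_Y + SD_Y * (X - mean_X) / SD_X at full precision:
Y = 52.64 + 13.19 * (88 - 52.78) / 14.19
Y = 52.64 + 13.19 * 35.22 / 14.19
Y = 52.64 + 464.5518 / 14.19
Y = 52.64 + 32.738
Y = 85.378

85.378


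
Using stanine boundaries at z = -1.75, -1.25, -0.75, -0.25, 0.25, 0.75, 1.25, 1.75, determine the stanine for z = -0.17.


Stanine boundaries: [-1.75, -1.25, -0.75, -0.25, 0.25, 0.75, 1.25, 1.75]
z = -0.17
Check each boundary:
  z >= -1.75 -> could be stanine 2
  z >= -1.25 -> could be stanine 3
  z >= -0.75 -> could be stanine 4
  z >= -0.25 -> could be stanine 5
  z < 0.25
  z < 0.75
  z < 1.25
  z < 1.75
Highest qualifying boundary gives stanine = 5

5


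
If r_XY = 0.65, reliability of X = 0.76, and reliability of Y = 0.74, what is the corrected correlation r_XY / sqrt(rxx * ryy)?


r_corrected = rxy / sqrt(rxx * ryy)
= 0.65 / sqrt(0.76 * 0.74)
= 0.65 / sqrt(0.5624)
= 0.65 / 0.749933
r_corrected = 0.8667

0.8667


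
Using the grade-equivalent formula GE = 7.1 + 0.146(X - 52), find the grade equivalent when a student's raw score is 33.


raw - median = 33 - 52 = -19
slope * diff = 0.146 * -19 = -2.774
GE = 7.1 + -2.774
GE = 4.326

4.326


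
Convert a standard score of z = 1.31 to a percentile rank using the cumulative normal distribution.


CDF(z) = 0.5 * (1 + erf(z/sqrt(2)))
erf(0.9263) = 0.8098
CDF = 0.9049
Percentile rank = 0.9049 * 100 = 90.49

90.49


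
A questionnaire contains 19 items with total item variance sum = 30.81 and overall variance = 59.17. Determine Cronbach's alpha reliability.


alpha = (k/(k-1)) * (1 - sum(si^2)/s_total^2)
= (19/18) * (1 - 30.81/59.17)
alpha = 0.5059

0.5059


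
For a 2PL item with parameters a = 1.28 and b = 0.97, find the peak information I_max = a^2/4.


For 2PL, max info at theta = b = 0.97
I_max = a^2 / 4 = 1.28^2 / 4
= 1.6384 / 4
I_max = 0.4096

0.4096


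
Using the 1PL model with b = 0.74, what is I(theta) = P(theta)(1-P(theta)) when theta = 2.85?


P = 1/(1+exp(-(2.85-0.74))) = 0.8919
I = P*(1-P) = 0.8919 * 0.1081
I = 0.0964

0.0964


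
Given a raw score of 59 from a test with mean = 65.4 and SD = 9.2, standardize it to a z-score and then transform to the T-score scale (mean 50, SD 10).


z = (X - mean) / SD = (59 - 65.4) / 9.2
z = -6.4 / 9.2
z = -0.6957
T-score = T = 50 + 10z
Carry z at full precision (z = -6.4 / 9.2) into the conversion:
T-score = 50 + 10 * (-6.4 / 9.2) = 50 + -64 / 9.2
T-score = 50 + -6.9565
T-score = 43.0435

43.0435


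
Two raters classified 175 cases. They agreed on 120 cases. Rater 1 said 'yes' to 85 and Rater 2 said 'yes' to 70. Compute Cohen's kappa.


P_o = 120/175 = 0.685714
P_e = (85*70 + 90*105) / 30625 = 0.502857
kappa = (P_o - P_e) / (1 - P_e)
kappa = (0.685714 - 0.502857) / (1 - 0.502857)
kappa = 0.3678

0.3678


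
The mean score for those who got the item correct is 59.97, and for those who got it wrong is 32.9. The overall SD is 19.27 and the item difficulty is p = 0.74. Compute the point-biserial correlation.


q = 1 - p = 0.26
rpb = ((M1 - M0) / SD) * sqrt(p * q)
rpb = ((59.97 - 32.9) / 19.27) * sqrt(0.74 * 0.26)
rpb = 0.6162

0.6162


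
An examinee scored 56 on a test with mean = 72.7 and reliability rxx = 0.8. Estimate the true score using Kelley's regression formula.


T_est = rxx * X + (1 - rxx) * mean
T_est = 0.8 * 56 + 0.2 * 72.7
T_est = 44.8 + 14.54
T_est = 59.34

59.34


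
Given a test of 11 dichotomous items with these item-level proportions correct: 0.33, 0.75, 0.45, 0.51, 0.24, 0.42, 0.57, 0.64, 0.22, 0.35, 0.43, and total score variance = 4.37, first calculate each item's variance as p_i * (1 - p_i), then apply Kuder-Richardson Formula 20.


For each item, compute p_i * q_i:
  Item 1: 0.33 * 0.67 = 0.2211
  Item 2: 0.75 * 0.25 = 0.1875
  Item 3: 0.45 * 0.55 = 0.2475
  Item 4: 0.51 * 0.49 = 0.2499
  Item 5: 0.24 * 0.76 = 0.1824
  Item 6: 0.42 * 0.58 = 0.2436
  Item 7: 0.57 * 0.43 = 0.2451
  Item 8: 0.64 * 0.36 = 0.2304
  Item 9: 0.22 * 0.78 = 0.1716
  Item 10: 0.35 * 0.65 = 0.2275
  Item 11: 0.43 * 0.57 = 0.2451
Sum(p_i * q_i) = 0.2211 + 0.1875 + 0.2475 + 0.2499 + 0.1824 + 0.2436 + 0.2451 + 0.2304 + 0.1716 + 0.2275 + 0.2451 = 2.4517
KR-20 = (k/(k-1)) * (1 - Sum(p_i*q_i) / Var_total)
= (11/10) * (1 - 2.4517/4.37)
= 1.1 * 0.439
KR-20 = 0.4829

0.4829


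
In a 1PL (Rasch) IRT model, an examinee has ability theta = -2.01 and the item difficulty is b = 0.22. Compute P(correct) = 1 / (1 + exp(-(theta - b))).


theta - b = -2.01 - 0.22 = -2.23
exp(-(theta - b)) = exp(2.23) = 9.2999
P = 1 / (1 + 9.2999)
P = 0.0971

0.0971


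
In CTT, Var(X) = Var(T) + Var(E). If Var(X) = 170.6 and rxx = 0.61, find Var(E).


var_true = rxx * var_obs = 0.61 * 170.6 = 104.066
var_error = var_obs - var_true
var_error = 170.6 - 104.066
var_error = 66.534

66.534


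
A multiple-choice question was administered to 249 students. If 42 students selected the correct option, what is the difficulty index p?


Item difficulty p = number correct / total examinees
p = 42 / 249
p = 0.1687

0.1687


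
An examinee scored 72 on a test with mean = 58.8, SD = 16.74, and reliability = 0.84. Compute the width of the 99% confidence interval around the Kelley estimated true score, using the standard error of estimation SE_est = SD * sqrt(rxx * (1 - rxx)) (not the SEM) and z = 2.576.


True score estimate = 0.84*72 + 0.16*58.8 = 69.888
SE_est = SD * sqrt(rxx * (1 - rxx)) = 16.74 * sqrt(0.84 * 0.16) = 16.74 * sqrt(0.1344) = 6.136985
CI = T_est +/- z * SE_est, so width = 2 * z * SE_est = 2 * 2.576 * 6.136985
Width = 31.6177

31.6177


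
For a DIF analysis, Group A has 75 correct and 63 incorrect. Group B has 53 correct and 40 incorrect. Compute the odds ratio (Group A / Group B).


Odds_A = 75/63 = 1.1905
Odds_B = 53/40 = 1.325
OR = Odds_A / Odds_B = 1.1905 / 1.325
Exactly, OR = (75 * 40) / (63 * 53) = 3000 / 3339
OR = 0.8985

0.8985


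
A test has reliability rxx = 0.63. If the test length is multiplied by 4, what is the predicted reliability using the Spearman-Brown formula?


r_new = (n * rxx) / (1 + (n-1) * rxx)
r_new = (4 * 0.63) / (1 + 3 * 0.63)
r_new = 2.52 / 2.89
r_new = 0.872

0.872


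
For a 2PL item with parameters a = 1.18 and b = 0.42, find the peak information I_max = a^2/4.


For 2PL, max info at theta = b = 0.42
I_max = a^2 / 4 = 1.18^2 / 4
= 1.3924 / 4
I_max = 0.3481

0.3481


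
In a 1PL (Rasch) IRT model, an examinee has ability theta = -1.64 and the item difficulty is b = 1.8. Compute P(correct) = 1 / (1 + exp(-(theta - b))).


theta - b = -1.64 - 1.8 = -3.44
exp(-(theta - b)) = exp(3.44) = 31.187
P = 1 / (1 + 31.187)
P = 0.0311

0.0311


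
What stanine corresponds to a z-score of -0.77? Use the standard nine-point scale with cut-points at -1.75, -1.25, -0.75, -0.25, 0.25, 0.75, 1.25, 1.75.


Stanine boundaries: [-1.75, -1.25, -0.75, -0.25, 0.25, 0.75, 1.25, 1.75]
z = -0.77
Check each boundary:
  z >= -1.75 -> could be stanine 2
  z >= -1.25 -> could be stanine 3
  z < -0.75
  z < -0.25
  z < 0.25
  z < 0.75
  z < 1.25
  z < 1.75
Highest qualifying boundary gives stanine = 3

3


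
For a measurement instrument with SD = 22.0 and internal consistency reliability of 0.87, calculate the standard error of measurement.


SEM = SD * sqrt(1 - rxx)
SEM = 22.0 * sqrt(1 - 0.87)
SEM = 22.0 * sqrt(0.13) = 22.0 * 0.360555
SEM = 7.9322

7.9322


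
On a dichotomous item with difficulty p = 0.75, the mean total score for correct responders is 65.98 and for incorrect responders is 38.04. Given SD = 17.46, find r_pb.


q = 1 - p = 0.25
rpb = ((M1 - M0) / SD) * sqrt(p * q)
rpb = ((65.98 - 38.04) / 17.46) * sqrt(0.75 * 0.25)
rpb = 0.6929

0.6929


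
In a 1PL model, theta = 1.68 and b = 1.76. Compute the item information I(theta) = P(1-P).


P = 1/(1+exp(-(1.68-1.76))) = 0.48
I = P*(1-P) = 0.48 * 0.52
I = 0.2496

0.2496


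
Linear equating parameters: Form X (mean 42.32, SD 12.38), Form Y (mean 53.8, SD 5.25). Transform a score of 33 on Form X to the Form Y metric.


slope = SD_Y / SD_X = 5.25 / 12.38 ~ 0.4241
intercept = mean_Y - slope * mean_X = 53.8 - (5.25 / 12.38) * 42.32 ~ 35.8533
Y = slope * X + intercept. To avoid rounding drift from the rounded slope/intercept, evaluate the equivalent form Y = mean_Y + SD_Y * (X - mean_X) / SD_X at full precision:
Y = 53.8 + 5.25 * (33 - 42.32) / 12.38
Y = 53.8 - 5.25 * 9.32 / 12.38
Y = 53.8 - 48.93 / 12.38
Y = 53.8 - 3.9523
Y = 49.8477

49.8477


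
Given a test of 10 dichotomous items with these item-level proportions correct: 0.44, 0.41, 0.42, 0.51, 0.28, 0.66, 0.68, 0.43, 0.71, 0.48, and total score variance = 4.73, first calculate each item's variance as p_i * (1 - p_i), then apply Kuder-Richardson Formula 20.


For each item, compute p_i * q_i:
  Item 1: 0.44 * 0.56 = 0.2464
  Item 2: 0.41 * 0.59 = 0.2419
  Item 3: 0.42 * 0.58 = 0.2436
  Item 4: 0.51 * 0.49 = 0.2499
  Item 5: 0.28 * 0.72 = 0.2016
  Item 6: 0.66 * 0.34 = 0.2244
  Item 7: 0.68 * 0.32 = 0.2176
  Item 8: 0.43 * 0.57 = 0.2451
  Item 9: 0.71 * 0.29 = 0.2059
  Item 10: 0.48 * 0.52 = 0.2496
Sum(p_i * q_i) = 0.2464 + 0.2419 + 0.2436 + 0.2499 + 0.2016 + 0.2244 + 0.2176 + 0.2451 + 0.2059 + 0.2496 = 2.326
KR-20 = (k/(k-1)) * (1 - Sum(p_i*q_i) / Var_total)
= (10/9) * (1 - 2.326/4.73)
= 1.1111 * 0.5082
KR-20 = 0.5647

0.5647


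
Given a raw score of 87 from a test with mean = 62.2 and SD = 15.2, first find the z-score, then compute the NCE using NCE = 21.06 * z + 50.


z = (X - mean) / SD = (87 - 62.2) / 15.2
z = 24.8 / 15.2
z = 1.6316
NCE = NCE = 21.06z + 50
Carry z at full precision (z = 24.8 / 15.2) into the conversion:
NCE = 21.06 * (24.8 / 15.2) + 50 = 522.288 / 15.2 + 50
NCE = 34.3611 + 50
NCE = 84.3611

84.3611


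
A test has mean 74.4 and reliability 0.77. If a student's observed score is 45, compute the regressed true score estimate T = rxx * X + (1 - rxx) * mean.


T_est = rxx * X + (1 - rxx) * mean
T_est = 0.77 * 45 + 0.23 * 74.4
T_est = 34.65 + 17.112
T_est = 51.762

51.762


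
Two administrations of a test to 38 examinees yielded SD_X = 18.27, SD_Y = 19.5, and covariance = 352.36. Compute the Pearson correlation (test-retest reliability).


r = cov(X,Y) / (SD_X * SD_Y)
r = 352.36 / (18.27 * 19.5)
r = 352.36 / 356.265
r = 0.989

0.989


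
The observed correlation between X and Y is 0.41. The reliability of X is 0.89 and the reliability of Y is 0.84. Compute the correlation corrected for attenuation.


r_corrected = rxy / sqrt(rxx * ryy)
= 0.41 / sqrt(0.89 * 0.84)
= 0.41 / sqrt(0.7476)
= 0.41 / 0.864639
r_corrected = 0.4742

0.4742


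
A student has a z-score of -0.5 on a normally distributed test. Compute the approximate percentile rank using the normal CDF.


CDF(z) = 0.5 * (1 + erf(z/sqrt(2)))
erf(-0.3536) = -0.3829
CDF = 0.3085
Percentile rank = 0.3085 * 100 = 30.85

30.85


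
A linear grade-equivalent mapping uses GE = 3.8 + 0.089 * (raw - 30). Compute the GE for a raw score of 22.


raw - median = 22 - 30 = -8
slope * diff = 0.089 * -8 = -0.712
GE = 3.8 + -0.712
GE = 3.088

3.088


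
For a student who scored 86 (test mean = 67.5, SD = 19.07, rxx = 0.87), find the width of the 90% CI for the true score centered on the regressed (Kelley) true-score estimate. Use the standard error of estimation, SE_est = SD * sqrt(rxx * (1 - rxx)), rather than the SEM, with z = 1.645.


True score estimate = 0.87*86 + 0.13*67.5 = 83.595
SE_est = SD * sqrt(rxx * (1 - rxx)) = 19.07 * sqrt(0.87 * 0.13) = 19.07 * sqrt(0.1131) = 6.413306
CI = T_est +/- z * SE_est, so width = 2 * z * SE_est = 2 * 1.645 * 6.413306
Width = 21.0998

21.0998


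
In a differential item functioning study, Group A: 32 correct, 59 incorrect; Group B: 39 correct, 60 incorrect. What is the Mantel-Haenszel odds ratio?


Odds_A = 32/59 = 0.5424
Odds_B = 39/60 = 0.65
OR = Odds_A / Odds_B = 0.5424 / 0.65
Exactly, OR = (32 * 60) / (59 * 39) = 1920 / 2301
OR = 0.8344

0.8344


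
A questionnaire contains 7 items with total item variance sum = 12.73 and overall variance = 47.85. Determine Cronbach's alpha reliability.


alpha = (k/(k-1)) * (1 - sum(si^2)/s_total^2)
= (7/6) * (1 - 12.73/47.85)
alpha = 0.8563

0.8563


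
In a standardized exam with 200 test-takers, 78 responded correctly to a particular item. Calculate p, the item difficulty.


Item difficulty p = number correct / total examinees
p = 78 / 200
p = 0.39

0.39


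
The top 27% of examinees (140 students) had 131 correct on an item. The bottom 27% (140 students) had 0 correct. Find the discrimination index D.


p_upper = 131/140 = 0.9357
p_lower = 0/140 = 0.0
D = 0.9357 - 0.0 = 0.9357

0.9357


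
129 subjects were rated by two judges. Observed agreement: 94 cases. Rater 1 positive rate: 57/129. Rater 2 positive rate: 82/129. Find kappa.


P_o = 94/129 = 0.728682
P_e = (57*82 + 72*47) / 16641 = 0.484226
kappa = (P_o - P_e) / (1 - P_e)
kappa = (0.728682 - 0.484226) / (1 - 0.484226)
kappa = 0.474

0.474


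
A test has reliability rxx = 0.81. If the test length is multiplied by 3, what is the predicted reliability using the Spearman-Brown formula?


r_new = (n * rxx) / (1 + (n-1) * rxx)
r_new = (3 * 0.81) / (1 + 2 * 0.81)
r_new = 2.43 / 2.62
r_new = 0.9275

0.9275


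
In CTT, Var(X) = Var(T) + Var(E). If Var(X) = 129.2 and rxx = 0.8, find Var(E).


var_true = rxx * var_obs = 0.8 * 129.2 = 103.36
var_error = var_obs - var_true
var_error = 129.2 - 103.36
var_error = 25.84

25.84


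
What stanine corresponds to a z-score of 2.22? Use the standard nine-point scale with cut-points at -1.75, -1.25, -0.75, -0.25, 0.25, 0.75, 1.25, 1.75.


Stanine boundaries: [-1.75, -1.25, -0.75, -0.25, 0.25, 0.75, 1.25, 1.75]
z = 2.22
Check each boundary:
  z >= -1.75 -> could be stanine 2
  z >= -1.25 -> could be stanine 3
  z >= -0.75 -> could be stanine 4
  z >= -0.25 -> could be stanine 5
  z >= 0.25 -> could be stanine 6
  z >= 0.75 -> could be stanine 7
  z >= 1.25 -> could be stanine 8
  z >= 1.75 -> could be stanine 9
Highest qualifying boundary gives stanine = 9

9


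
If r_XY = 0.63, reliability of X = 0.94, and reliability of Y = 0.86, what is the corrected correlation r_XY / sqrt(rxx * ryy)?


r_corrected = rxy / sqrt(rxx * ryy)
= 0.63 / sqrt(0.94 * 0.86)
= 0.63 / sqrt(0.8084)
= 0.63 / 0.899111
r_corrected = 0.7007

0.7007


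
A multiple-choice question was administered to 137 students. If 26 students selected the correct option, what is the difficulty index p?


Item difficulty p = number correct / total examinees
p = 26 / 137
p = 0.1898

0.1898


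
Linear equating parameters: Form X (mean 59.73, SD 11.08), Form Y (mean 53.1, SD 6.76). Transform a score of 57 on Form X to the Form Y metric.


slope = SD_Y / SD_X = 6.76 / 11.08 ~ 0.6101
intercept = mean_Y - slope * mean_X = 53.1 - (6.76 / 11.08) * 59.73 ~ 16.6582
Y = slope * X + intercept. To avoid rounding drift from the rounded slope/intercept, evaluate the equivalent form Y = mean_Y + SD_Y * (X - mean_X) / SD_X at full precision:
Y = 53.1 + 6.76 * (57 - 59.73) / 11.08
Y = 53.1 - 6.76 * 2.73 / 11.08
Y = 53.1 - 18.4548 / 11.08
Y = 53.1 - 1.6656
Y = 51.4344

51.4344


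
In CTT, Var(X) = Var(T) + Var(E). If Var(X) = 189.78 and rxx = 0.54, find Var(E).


var_true = rxx * var_obs = 0.54 * 189.78 = 102.4812
var_error = var_obs - var_true
var_error = 189.78 - 102.4812
var_error = 87.2988

87.2988


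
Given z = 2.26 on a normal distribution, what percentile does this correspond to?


CDF(z) = 0.5 * (1 + erf(z/sqrt(2)))
erf(1.5981) = 0.9762
CDF = 0.9881
Percentile rank = 0.9881 * 100 = 98.81

98.81


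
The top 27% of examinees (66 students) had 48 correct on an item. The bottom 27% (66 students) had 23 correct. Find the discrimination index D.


p_upper = 48/66 = 0.7273
p_lower = 23/66 = 0.3485
D = 0.7273 - 0.3485 = 0.3788

0.3788


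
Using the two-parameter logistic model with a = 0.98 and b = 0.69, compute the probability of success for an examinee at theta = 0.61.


a*(theta - b) = 0.98 * (0.61 - 0.69) = -0.0784
exp(--0.0784) = 1.0816
P = 1 / (1 + 1.0816)
P = 0.4804

0.4804


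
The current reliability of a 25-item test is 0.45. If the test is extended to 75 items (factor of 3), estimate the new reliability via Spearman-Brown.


r_new = (n * rxx) / (1 + (n-1) * rxx)
r_new = (3 * 0.45) / (1 + 2 * 0.45)
r_new = 1.35 / 1.9
r_new = 0.7105

0.7105


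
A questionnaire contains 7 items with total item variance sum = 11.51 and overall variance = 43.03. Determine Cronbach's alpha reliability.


alpha = (k/(k-1)) * (1 - sum(si^2)/s_total^2)
= (7/6) * (1 - 11.51/43.03)
alpha = 0.8546

0.8546


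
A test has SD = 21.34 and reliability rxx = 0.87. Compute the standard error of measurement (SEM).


SEM = SD * sqrt(1 - rxx)
SEM = 21.34 * sqrt(1 - 0.87)
SEM = 21.34 * sqrt(0.13) = 21.34 * 0.360555
SEM = 7.6942

7.6942


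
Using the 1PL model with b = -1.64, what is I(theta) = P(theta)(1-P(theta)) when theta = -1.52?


P = 1/(1+exp(-(-1.52--1.64))) = 0.53
I = P*(1-P) = 0.53 * 0.47
I = 0.2491

0.2491


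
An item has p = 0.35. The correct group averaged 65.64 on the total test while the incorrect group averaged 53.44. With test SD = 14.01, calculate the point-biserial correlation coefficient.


q = 1 - p = 0.65
rpb = ((M1 - M0) / SD) * sqrt(p * q)
rpb = ((65.64 - 53.44) / 14.01) * sqrt(0.35 * 0.65)
rpb = 0.4153

0.4153


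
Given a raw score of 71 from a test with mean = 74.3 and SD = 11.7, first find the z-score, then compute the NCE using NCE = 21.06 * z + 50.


z = (X - mean) / SD = (71 - 74.3) / 11.7
z = -3.3 / 11.7
z = -0.2821
NCE = NCE = 21.06z + 50
Carry z at full precision (z = -3.3 / 11.7) into the conversion:
NCE = 21.06 * (-3.3 / 11.7) + 50 = -69.498 / 11.7 + 50
NCE = -5.94 + 50
NCE = 44.06

44.06


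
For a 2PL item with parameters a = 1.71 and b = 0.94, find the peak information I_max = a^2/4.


For 2PL, max info at theta = b = 0.94
I_max = a^2 / 4 = 1.71^2 / 4
= 2.9241 / 4
I_max = 0.731

0.731


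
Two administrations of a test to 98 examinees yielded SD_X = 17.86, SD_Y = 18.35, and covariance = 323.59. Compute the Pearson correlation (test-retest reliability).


r = cov(X,Y) / (SD_X * SD_Y)
r = 323.59 / (17.86 * 18.35)
r = 323.59 / 327.731
r = 0.9874

0.9874


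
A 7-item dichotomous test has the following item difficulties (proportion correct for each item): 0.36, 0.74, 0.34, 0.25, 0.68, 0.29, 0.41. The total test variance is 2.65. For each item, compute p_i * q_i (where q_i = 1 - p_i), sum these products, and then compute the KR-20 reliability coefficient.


For each item, compute p_i * q_i:
  Item 1: 0.36 * 0.64 = 0.2304
  Item 2: 0.74 * 0.26 = 0.1924
  Item 3: 0.34 * 0.66 = 0.2244
  Item 4: 0.25 * 0.75 = 0.1875
  Item 5: 0.68 * 0.32 = 0.2176
  Item 6: 0.29 * 0.71 = 0.2059
  Item 7: 0.41 * 0.59 = 0.2419
Sum(p_i * q_i) = 0.2304 + 0.1924 + 0.2244 + 0.1875 + 0.2176 + 0.2059 + 0.2419 = 1.5001
KR-20 = (k/(k-1)) * (1 - Sum(p_i*q_i) / Var_total)
= (7/6) * (1 - 1.5001/2.65)
= 1.1667 * 0.4339
KR-20 = 0.5062

0.5062


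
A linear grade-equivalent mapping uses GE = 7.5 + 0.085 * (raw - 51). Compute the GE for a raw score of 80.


raw - median = 80 - 51 = 29
slope * diff = 0.085 * 29 = 2.465
GE = 7.5 + 2.465
GE = 9.965

9.965


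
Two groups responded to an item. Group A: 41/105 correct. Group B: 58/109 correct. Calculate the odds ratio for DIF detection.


Odds_A = 41/64 = 0.6406
Odds_B = 58/51 = 1.1373
OR = Odds_A / Odds_B = 0.6406 / 1.1373
Exactly, OR = (41 * 51) / (64 * 58) = 2091 / 3712
OR = 0.5633

0.5633


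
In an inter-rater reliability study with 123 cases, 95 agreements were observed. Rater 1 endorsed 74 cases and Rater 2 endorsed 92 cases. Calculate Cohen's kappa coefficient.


P_o = 95/123 = 0.772358
P_e = (74*92 + 49*31) / 15129 = 0.5504
kappa = (P_o - P_e) / (1 - P_e)
kappa = (0.772358 - 0.5504) / (1 - 0.5504)
kappa = 0.4937

0.4937


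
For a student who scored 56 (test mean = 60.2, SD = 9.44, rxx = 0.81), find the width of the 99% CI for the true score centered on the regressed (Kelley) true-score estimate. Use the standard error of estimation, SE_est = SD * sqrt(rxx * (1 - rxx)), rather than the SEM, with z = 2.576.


True score estimate = 0.81*56 + 0.19*60.2 = 56.798
SE_est = SD * sqrt(rxx * (1 - rxx)) = 9.44 * sqrt(0.81 * 0.19) = 9.44 * sqrt(0.1539) = 3.703321
CI = T_est +/- z * SE_est, so width = 2 * z * SE_est = 2 * 2.576 * 3.703321
Width = 19.0795

19.0795


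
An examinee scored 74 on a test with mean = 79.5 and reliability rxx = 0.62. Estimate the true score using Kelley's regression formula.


T_est = rxx * X + (1 - rxx) * mean
T_est = 0.62 * 74 + 0.38 * 79.5
T_est = 45.88 + 30.21
T_est = 76.09

76.09


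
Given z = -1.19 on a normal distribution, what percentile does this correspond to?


CDF(z) = 0.5 * (1 + erf(z/sqrt(2)))
erf(-0.8415) = -0.766
CDF = 0.117
Percentile rank = 0.117 * 100 = 11.7

11.7


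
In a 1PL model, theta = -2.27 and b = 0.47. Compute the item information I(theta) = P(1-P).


P = 1/(1+exp(-(-2.27-0.47))) = 0.0607
I = P*(1-P) = 0.0607 * 0.9393
I = 0.057

0.057


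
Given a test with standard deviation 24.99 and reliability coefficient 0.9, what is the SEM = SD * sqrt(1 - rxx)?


SEM = SD * sqrt(1 - rxx)
SEM = 24.99 * sqrt(1 - 0.9)
SEM = 24.99 * sqrt(0.1) = 24.99 * 0.316228
SEM = 7.9025

7.9025


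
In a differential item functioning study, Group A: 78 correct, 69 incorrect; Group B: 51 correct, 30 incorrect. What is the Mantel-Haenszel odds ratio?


Odds_A = 78/69 = 1.1304
Odds_B = 51/30 = 1.7
OR = Odds_A / Odds_B = 1.1304 / 1.7
Exactly, OR = (78 * 30) / (69 * 51) = 2340 / 3519
OR = 0.665

0.665


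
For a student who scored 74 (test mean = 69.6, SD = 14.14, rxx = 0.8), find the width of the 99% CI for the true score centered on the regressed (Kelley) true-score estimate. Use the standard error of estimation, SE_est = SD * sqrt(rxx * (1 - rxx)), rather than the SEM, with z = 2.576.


True score estimate = 0.8*74 + 0.2*69.6 = 73.12
SE_est = SD * sqrt(rxx * (1 - rxx)) = 14.14 * sqrt(0.8 * 0.2) = 14.14 * sqrt(0.16) = 5.656
CI = T_est +/- z * SE_est, so width = 2 * z * SE_est = 2 * 2.576 * 5.656
Width = 29.1397

29.1397


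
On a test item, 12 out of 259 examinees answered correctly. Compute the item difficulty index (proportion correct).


Item difficulty p = number correct / total examinees
p = 12 / 259
p = 0.0463

0.0463


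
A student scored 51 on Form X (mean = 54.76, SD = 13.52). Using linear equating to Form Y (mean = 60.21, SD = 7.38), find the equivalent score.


slope = SD_Y / SD_X = 7.38 / 13.52 ~ 0.5459
intercept = mean_Y - slope * mean_X = 60.21 - (7.38 / 13.52) * 54.76 ~ 30.3188
Y = slope * X + intercept. To avoid rounding drift from the rounded slope/intercept, evaluate the equivalent form Y = mean_Y + SD_Y * (X - mean_X) / SD_X at full precision:
Y = 60.21 + 7.38 * (51 - 54.76) / 13.52
Y = 60.21 - 7.38 * 3.76 / 13.52
Y = 60.21 - 27.7488 / 13.52
Y = 60.21 - 2.0524
Y = 58.1576

58.1576


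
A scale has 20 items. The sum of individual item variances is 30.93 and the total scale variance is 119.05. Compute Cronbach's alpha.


alpha = (k/(k-1)) * (1 - sum(si^2)/s_total^2)
= (20/19) * (1 - 30.93/119.05)
alpha = 0.7792

0.7792


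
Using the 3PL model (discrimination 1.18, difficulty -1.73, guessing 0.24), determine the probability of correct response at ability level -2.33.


logit = 1.18*(-2.33 - -1.73) = -0.708
P* = 1/(1 + exp(--0.708)) = 0.33
P = 0.24 + (1 - 0.24) * 0.33
P = 0.4908

0.4908


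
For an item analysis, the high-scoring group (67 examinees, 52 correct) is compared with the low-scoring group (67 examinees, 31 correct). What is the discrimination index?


p_upper = 52/67 = 0.7761
p_lower = 31/67 = 0.4627
D = 0.7761 - 0.4627 = 0.3134

0.3134


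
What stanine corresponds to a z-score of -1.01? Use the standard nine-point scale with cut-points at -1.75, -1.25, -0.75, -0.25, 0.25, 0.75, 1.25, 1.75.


Stanine boundaries: [-1.75, -1.25, -0.75, -0.25, 0.25, 0.75, 1.25, 1.75]
z = -1.01
Check each boundary:
  z >= -1.75 -> could be stanine 2
  z >= -1.25 -> could be stanine 3
  z < -0.75
  z < -0.25
  z < 0.25
  z < 0.75
  z < 1.25
  z < 1.75
Highest qualifying boundary gives stanine = 3

3


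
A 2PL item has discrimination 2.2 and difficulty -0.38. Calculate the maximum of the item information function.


For 2PL, max info at theta = b = -0.38
I_max = a^2 / 4 = 2.2^2 / 4
= 4.84 / 4
I_max = 1.21

1.21


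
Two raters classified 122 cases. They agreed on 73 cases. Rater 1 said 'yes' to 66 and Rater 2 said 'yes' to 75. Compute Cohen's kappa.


P_o = 73/122 = 0.598361
P_e = (66*75 + 56*47) / 14884 = 0.509406
kappa = (P_o - P_e) / (1 - P_e)
kappa = (0.598361 - 0.509406) / (1 - 0.509406)
kappa = 0.1813

0.1813


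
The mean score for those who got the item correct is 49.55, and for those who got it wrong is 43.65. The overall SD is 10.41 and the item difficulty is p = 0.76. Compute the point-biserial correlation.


q = 1 - p = 0.24
rpb = ((M1 - M0) / SD) * sqrt(p * q)
rpb = ((49.55 - 43.65) / 10.41) * sqrt(0.76 * 0.24)
rpb = 0.2421

0.2421


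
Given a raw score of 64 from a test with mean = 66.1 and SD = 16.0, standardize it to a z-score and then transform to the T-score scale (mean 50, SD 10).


z = (X - mean) / SD = (64 - 66.1) / 16.0
z = -2.1 / 16.0
z = -0.1313
T-score = T = 50 + 10z
Carry z at full precision (z = -2.1 / 16.0) into the conversion:
T-score = 50 + 10 * (-2.1 / 16.0) = 50 + -21 / 16.0
T-score = 50 + -1.3125
T-score = 48.6875

48.6875


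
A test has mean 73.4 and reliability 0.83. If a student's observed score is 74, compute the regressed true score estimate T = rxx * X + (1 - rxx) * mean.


T_est = rxx * X + (1 - rxx) * mean
T_est = 0.83 * 74 + 0.17 * 73.4
T_est = 61.42 + 12.478
T_est = 73.898

73.898


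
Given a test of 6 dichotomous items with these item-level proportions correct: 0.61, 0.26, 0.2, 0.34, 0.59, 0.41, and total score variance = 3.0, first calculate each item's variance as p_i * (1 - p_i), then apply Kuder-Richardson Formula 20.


For each item, compute p_i * q_i:
  Item 1: 0.61 * 0.39 = 0.2379
  Item 2: 0.26 * 0.74 = 0.1924
  Item 3: 0.2 * 0.8 = 0.16
  Item 4: 0.34 * 0.66 = 0.2244
  Item 5: 0.59 * 0.41 = 0.2419
  Item 6: 0.41 * 0.59 = 0.2419
Sum(p_i * q_i) = 0.2379 + 0.1924 + 0.16 + 0.2244 + 0.2419 + 0.2419 = 1.2985
KR-20 = (k/(k-1)) * (1 - Sum(p_i*q_i) / Var_total)
= (6/5) * (1 - 1.2985/3.0)
= 1.2 * 0.5672
KR-20 = 0.6806

0.6806


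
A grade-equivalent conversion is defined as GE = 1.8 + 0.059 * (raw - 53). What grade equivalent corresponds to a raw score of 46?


raw - median = 46 - 53 = -7
slope * diff = 0.059 * -7 = -0.413
GE = 1.8 + -0.413
GE = 1.387

1.387


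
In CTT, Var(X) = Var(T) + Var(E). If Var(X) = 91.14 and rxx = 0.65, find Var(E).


var_true = rxx * var_obs = 0.65 * 91.14 = 59.241
var_error = var_obs - var_true
var_error = 91.14 - 59.241
var_error = 31.899

31.899


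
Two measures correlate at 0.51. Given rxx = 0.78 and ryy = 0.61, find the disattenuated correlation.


r_corrected = rxy / sqrt(rxx * ryy)
= 0.51 / sqrt(0.78 * 0.61)
= 0.51 / sqrt(0.4758)
= 0.51 / 0.689783
r_corrected = 0.7394

0.7394


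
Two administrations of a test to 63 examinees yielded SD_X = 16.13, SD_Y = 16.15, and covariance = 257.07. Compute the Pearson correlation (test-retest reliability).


r = cov(X,Y) / (SD_X * SD_Y)
r = 257.07 / (16.13 * 16.15)
r = 257.07 / 260.4995
r = 0.9868

0.9868


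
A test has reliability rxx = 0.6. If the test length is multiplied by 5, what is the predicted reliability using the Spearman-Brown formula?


r_new = (n * rxx) / (1 + (n-1) * rxx)
r_new = (5 * 0.6) / (1 + 4 * 0.6)
r_new = 3.0 / 3.4
r_new = 0.8824

0.8824


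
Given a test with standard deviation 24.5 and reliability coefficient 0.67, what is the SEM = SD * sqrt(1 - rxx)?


SEM = SD * sqrt(1 - rxx)
SEM = 24.5 * sqrt(1 - 0.67)
SEM = 24.5 * sqrt(0.33) = 24.5 * 0.574456
SEM = 14.0742

14.0742


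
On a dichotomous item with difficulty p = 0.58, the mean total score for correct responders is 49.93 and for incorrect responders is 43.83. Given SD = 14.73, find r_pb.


q = 1 - p = 0.42
rpb = ((M1 - M0) / SD) * sqrt(p * q)
rpb = ((49.93 - 43.83) / 14.73) * sqrt(0.58 * 0.42)
rpb = 0.2044

0.2044


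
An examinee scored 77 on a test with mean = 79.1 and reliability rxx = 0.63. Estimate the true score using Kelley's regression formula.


T_est = rxx * X + (1 - rxx) * mean
T_est = 0.63 * 77 + 0.37 * 79.1
T_est = 48.51 + 29.267
T_est = 77.777

77.777


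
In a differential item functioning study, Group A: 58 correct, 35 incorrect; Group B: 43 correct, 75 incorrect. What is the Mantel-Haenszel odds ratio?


Odds_A = 58/35 = 1.6571
Odds_B = 43/75 = 0.5733
OR = Odds_A / Odds_B = 1.6571 / 0.5733
Exactly, OR = (58 * 75) / (35 * 43) = 4350 / 1505
OR = 2.8904

2.8904


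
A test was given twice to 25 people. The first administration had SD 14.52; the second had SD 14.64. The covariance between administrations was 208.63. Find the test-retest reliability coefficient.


r = cov(X,Y) / (SD_X * SD_Y)
r = 208.63 / (14.52 * 14.64)
r = 208.63 / 212.5728
r = 0.9815

0.9815


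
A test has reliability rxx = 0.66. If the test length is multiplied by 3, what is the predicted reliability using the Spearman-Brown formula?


r_new = (n * rxx) / (1 + (n-1) * rxx)
r_new = (3 * 0.66) / (1 + 2 * 0.66)
r_new = 1.98 / 2.32
r_new = 0.8534

0.8534


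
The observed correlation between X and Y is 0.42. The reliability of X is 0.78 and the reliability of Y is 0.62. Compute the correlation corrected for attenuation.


r_corrected = rxy / sqrt(rxx * ryy)
= 0.42 / sqrt(0.78 * 0.62)
= 0.42 / sqrt(0.4836)
= 0.42 / 0.695414
r_corrected = 0.604

0.604


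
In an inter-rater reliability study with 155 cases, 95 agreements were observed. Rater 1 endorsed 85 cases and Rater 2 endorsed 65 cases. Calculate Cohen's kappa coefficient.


P_o = 95/155 = 0.612903
P_e = (85*65 + 70*90) / 24025 = 0.492196
kappa = (P_o - P_e) / (1 - P_e)
kappa = (0.612903 - 0.492196) / (1 - 0.492196)
kappa = 0.2377

0.2377


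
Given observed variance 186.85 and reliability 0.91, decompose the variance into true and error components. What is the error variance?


var_true = rxx * var_obs = 0.91 * 186.85 = 170.0335
var_error = var_obs - var_true
var_error = 186.85 - 170.0335
var_error = 16.8165

16.8165


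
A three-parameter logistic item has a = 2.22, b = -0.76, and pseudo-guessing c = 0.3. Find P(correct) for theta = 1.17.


logit = 2.22*(1.17 - -0.76) = 4.2846
P* = 1/(1 + exp(-4.2846)) = 0.9864
P = 0.3 + (1 - 0.3) * 0.9864
P = 0.9905

0.9905


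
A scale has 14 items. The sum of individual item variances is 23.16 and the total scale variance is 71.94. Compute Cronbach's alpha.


alpha = (k/(k-1)) * (1 - sum(si^2)/s_total^2)
= (14/13) * (1 - 23.16/71.94)
alpha = 0.7302

0.7302


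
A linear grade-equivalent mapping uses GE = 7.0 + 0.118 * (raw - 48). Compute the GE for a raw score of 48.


raw - median = 48 - 48 = 0
slope * diff = 0.118 * 0 = 0.0
GE = 7.0 + 0.0
GE = 7.0

7.0


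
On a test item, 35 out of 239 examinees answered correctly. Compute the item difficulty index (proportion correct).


Item difficulty p = number correct / total examinees
p = 35 / 239
p = 0.1464

0.1464


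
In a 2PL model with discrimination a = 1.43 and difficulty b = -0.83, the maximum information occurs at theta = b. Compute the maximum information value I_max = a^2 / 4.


For 2PL, max info at theta = b = -0.83
I_max = a^2 / 4 = 1.43^2 / 4
= 2.0449 / 4
I_max = 0.5112

0.5112


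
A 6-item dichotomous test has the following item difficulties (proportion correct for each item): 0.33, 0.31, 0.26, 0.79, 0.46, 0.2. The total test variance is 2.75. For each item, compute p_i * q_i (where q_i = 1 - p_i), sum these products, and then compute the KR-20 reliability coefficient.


For each item, compute p_i * q_i:
  Item 1: 0.33 * 0.67 = 0.2211
  Item 2: 0.31 * 0.69 = 0.2139
  Item 3: 0.26 * 0.74 = 0.1924
  Item 4: 0.79 * 0.21 = 0.1659
  Item 5: 0.46 * 0.54 = 0.2484
  Item 6: 0.2 * 0.8 = 0.16
Sum(p_i * q_i) = 0.2211 + 0.2139 + 0.1924 + 0.1659 + 0.2484 + 0.16 = 1.2017
KR-20 = (k/(k-1)) * (1 - Sum(p_i*q_i) / Var_total)
= (6/5) * (1 - 1.2017/2.75)
= 1.2 * 0.563
KR-20 = 0.6756

0.6756


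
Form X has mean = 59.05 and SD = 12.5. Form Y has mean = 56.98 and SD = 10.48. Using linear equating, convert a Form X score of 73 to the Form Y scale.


slope = SD_Y / SD_X = 10.48 / 12.5 ~ 0.8384
intercept = mean_Y - slope * mean_X = 56.98 - (10.48 / 12.5) * 59.05 ~ 7.4725
Y = slope * X + intercept. To avoid rounding drift from the rounded slope/intercept, evaluate the equivalent form Y = mean_Y + SD_Y * (X - mean_X) / SD_X at full precision:
Y = 56.98 + 10.48 * (73 - 59.05) / 12.5
Y = 56.98 + 10.48 * 13.95 / 12.5
Y = 56.98 + 146.196 / 12.5
Y = 56.98 + 11.6957
Y = 68.6757

68.6757


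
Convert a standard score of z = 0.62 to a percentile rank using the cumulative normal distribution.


CDF(z) = 0.5 * (1 + erf(z/sqrt(2)))
erf(0.4384) = 0.4647
CDF = 0.7324
Percentile rank = 0.7324 * 100 = 73.24

73.24


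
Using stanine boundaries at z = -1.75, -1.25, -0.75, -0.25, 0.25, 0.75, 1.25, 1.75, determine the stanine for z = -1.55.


Stanine boundaries: [-1.75, -1.25, -0.75, -0.25, 0.25, 0.75, 1.25, 1.75]
z = -1.55
Check each boundary:
  z >= -1.75 -> could be stanine 2
  z < -1.25
  z < -0.75
  z < -0.25
  z < 0.25
  z < 0.75
  z < 1.25
  z < 1.75
Highest qualifying boundary gives stanine = 2

2


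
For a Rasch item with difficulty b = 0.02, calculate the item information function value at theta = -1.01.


P = 1/(1+exp(-(-1.01-0.02))) = 0.2631
I = P*(1-P) = 0.2631 * 0.7369
I = 0.1939

0.1939


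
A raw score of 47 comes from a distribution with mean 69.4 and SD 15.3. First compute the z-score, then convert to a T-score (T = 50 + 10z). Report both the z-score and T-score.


z = (X - mean) / SD = (47 - 69.4) / 15.3
z = -22.4 / 15.3
z = -1.4641
T-score = T = 50 + 10z
Carry z at full precision (z = -22.4 / 15.3) into the conversion:
T-score = 50 + 10 * (-22.4 / 15.3) = 50 + -224 / 15.3
T-score = 50 + -14.6405
T-score = 35.3595

35.3595


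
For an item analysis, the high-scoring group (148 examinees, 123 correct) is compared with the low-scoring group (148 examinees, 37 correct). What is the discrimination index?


p_upper = 123/148 = 0.8311
p_lower = 37/148 = 0.25
D = 0.8311 - 0.25 = 0.5811

0.5811


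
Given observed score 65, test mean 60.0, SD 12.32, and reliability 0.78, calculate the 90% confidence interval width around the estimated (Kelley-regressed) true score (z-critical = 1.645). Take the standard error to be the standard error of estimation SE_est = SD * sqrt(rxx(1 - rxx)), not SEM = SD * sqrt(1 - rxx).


True score estimate = 0.78*65 + 0.22*60.0 = 63.9
SE_est = SD * sqrt(rxx * (1 - rxx)) = 12.32 * sqrt(0.78 * 0.22) = 12.32 * sqrt(0.1716) = 5.103514
CI = T_est +/- z * SE_est, so width = 2 * z * SE_est = 2 * 1.645 * 5.103514
Width = 16.7906

16.7906


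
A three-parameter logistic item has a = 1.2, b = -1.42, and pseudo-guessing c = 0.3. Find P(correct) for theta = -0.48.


logit = 1.2*(-0.48 - -1.42) = 1.128
P* = 1/(1 + exp(-1.128)) = 0.7555
P = 0.3 + (1 - 0.3) * 0.7555
P = 0.8288

0.8288


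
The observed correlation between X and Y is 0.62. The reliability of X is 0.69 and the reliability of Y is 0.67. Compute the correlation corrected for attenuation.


r_corrected = rxy / sqrt(rxx * ryy)
= 0.62 / sqrt(0.69 * 0.67)
= 0.62 / sqrt(0.4623)
= 0.62 / 0.679926
r_corrected = 0.9119

0.9119


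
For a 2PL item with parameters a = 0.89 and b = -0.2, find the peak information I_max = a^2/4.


For 2PL, max info at theta = b = -0.2
I_max = a^2 / 4 = 0.89^2 / 4
= 0.7921 / 4
I_max = 0.198

0.198


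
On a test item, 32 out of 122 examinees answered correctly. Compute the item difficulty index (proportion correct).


Item difficulty p = number correct / total examinees
p = 32 / 122
p = 0.2623

0.2623


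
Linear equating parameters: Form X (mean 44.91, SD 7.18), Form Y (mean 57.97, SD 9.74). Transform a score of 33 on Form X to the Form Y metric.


slope = SD_Y / SD_X = 9.74 / 7.18 ~ 1.3565
intercept = mean_Y - slope * mean_X = 57.97 - (9.74 / 7.18) * 44.91 ~ -2.9525
Y = slope * X + intercept. To avoid rounding drift from the rounded slope/intercept, evaluate the equivalent form Y = mean_Y + SD_Y * (X - mean_X) / SD_X at full precision:
Y = 57.97 + 9.74 * (33 - 44.91) / 7.18
Y = 57.97 - 9.74 * 11.91 / 7.18
Y = 57.97 - 116.0034 / 7.18
Y = 57.97 - 16.1565
Y = 41.8135

41.8135
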